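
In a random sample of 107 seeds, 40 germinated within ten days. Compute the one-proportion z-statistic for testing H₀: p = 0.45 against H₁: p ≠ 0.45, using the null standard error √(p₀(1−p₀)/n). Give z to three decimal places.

p̂ = 40/107 = 0.37383.
Under H₀, SE = √(p₀(1−p₀)/n) = √(0.45·0.55/107) = √0.002313084 = 0.048095.
z = (0.37383 − 0.45)/0.048095 = -0.07617/0.048095 = -1.584.

z = -1.584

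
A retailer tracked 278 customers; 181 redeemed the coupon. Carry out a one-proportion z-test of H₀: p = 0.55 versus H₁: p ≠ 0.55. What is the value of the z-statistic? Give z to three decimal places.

p̂ = 181/278 = 0.65108.
Under H₀, SE = √(p₀(1−p₀)/n) = √(0.55·0.45/278) = √0.000890288 = 0.029838.
z = (p̂ − p₀)/SE = (0.65108 − 0.55)/0.029838 = 3.388.

z = 3.388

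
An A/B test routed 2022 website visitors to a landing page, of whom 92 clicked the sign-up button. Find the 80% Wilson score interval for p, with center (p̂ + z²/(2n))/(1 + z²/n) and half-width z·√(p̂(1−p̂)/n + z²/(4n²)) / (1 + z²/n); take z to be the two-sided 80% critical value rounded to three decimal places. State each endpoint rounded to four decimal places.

(0.0399, 0.0518)

p̂ = 92/2022 = 0.04550; z = 1.282, so z² = 1.643524.
Denominator 1 + z²/n = 1 + 1.643524/2022 = 1.000813.
Adjusted center: (0.04550 + z²/(2n))/1.000813 = 0.04587.
Radicand: p̂(1−p̂)/n + z²/(4n²) = 0.000021478 + 0.000000100 = 0.000021578.
Half-width = 1.282·√0.000021578/1.000813 = 0.00595.
CI: 0.04587 ± 0.00595 = (0.0399, 0.0518).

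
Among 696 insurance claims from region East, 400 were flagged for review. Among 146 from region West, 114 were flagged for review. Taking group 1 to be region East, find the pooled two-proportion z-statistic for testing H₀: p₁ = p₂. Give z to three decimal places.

z = -4.643

p̂₁ = 400/696 = 0.57471, p̂₂ = 114/146 = 0.78082.
Pooling: p̂ = 514/842 = 0.61045.
Pooled SE = √[0.2378005·0.00828610] ≈ 0.044390.
z = -0.20611/0.044390 = -4.643.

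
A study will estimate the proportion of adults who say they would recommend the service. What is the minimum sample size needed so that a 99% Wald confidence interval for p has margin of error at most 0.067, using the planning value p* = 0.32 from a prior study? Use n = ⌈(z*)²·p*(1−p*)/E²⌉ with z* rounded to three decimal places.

n = 322

z* = 2.576 at the 99% level.
p*(1−p*) = 0.2176.
(z*)²·p*(1−p*)/E² = 6.635776·0.2176/0.004489 = 321.663.
Rounding up, n = 322.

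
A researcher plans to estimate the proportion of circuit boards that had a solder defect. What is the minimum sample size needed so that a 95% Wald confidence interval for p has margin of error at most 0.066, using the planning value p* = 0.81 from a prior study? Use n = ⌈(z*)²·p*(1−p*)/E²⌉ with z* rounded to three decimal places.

n = 136

z* = 1.960 at the 95% level.
p*(1−p*) = 0.1539.
(z*)²·p*(1−p*)/E² = 3.841600·0.1539/0.004356 = 135.726.
⌈135.726⌉ = 136.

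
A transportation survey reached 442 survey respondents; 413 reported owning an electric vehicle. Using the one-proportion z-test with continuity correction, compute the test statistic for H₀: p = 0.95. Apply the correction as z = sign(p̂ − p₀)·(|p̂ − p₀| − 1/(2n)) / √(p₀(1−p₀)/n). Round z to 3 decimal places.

z = -1.397

p̂ = 413/442 = 0.93439. p̂ − p₀ = -0.015611.
1/(2n) = 0.001131.
Corrected numerator: |-0.015611| − 0.001131 = 0.014480.
Under H₀, SE = √(p₀(1−p₀)/n) = √(0.95·0.05/442) = √0.000107466 = 0.010367.
z = (−)0.014480/0.010367 = -1.397.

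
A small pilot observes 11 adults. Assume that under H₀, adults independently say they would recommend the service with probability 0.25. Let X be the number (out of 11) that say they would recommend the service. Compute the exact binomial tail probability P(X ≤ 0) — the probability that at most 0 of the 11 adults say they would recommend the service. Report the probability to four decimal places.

X is binomial with n = 11 and p = 0.25.
P(X ≤ 0) = C(11,0)·0.25^0·0.75^11.
= 0.042235 = 0.0422.

P = 0.0422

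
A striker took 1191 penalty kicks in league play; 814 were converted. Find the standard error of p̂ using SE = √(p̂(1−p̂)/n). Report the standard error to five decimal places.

SE = 0.01348

Sample proportion p̂ = 814/1191 = 0.68346.
p̂(1−p̂) = 0.216342.
SE = √(0.216342/1191) = 0.01348.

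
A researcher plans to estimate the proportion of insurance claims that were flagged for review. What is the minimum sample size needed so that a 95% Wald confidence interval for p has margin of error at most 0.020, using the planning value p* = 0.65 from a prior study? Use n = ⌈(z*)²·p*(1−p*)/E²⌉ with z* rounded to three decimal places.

z* = 1.960 at the 95% level.
p*(1−p*) = 0.2275.
Required n before rounding: 3.841600 × 0.2275 / 0.020² = 2184.910.
⌈2184.910⌉ = 2185.

n = 2185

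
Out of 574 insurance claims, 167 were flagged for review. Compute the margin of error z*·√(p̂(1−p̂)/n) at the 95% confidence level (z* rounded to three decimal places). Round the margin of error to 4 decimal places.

ME = 0.0372

The sample proportion is 167/574 = 0.29094.
SE = √(p̂(1−p̂)/n) = √(0.206294/574) = 0.018958.
For 95% confidence, z* = 1.960.
Margin of error = z*·SE = 1.960 × 0.018958 = 0.0372.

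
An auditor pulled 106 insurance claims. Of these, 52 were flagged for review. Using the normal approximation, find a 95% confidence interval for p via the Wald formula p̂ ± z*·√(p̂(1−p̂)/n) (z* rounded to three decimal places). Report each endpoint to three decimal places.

The sample proportion is 52/106 = 0.49057.
Standard error of p̂: √(0.249911/106) = √0.002357651 = 0.048556.
For 95% confidence, z* = 1.960.
Margin of error: 1.960 × 0.048556 = 0.09517.
So the interval runs from 0.395 to 0.586.

(0.395, 0.586)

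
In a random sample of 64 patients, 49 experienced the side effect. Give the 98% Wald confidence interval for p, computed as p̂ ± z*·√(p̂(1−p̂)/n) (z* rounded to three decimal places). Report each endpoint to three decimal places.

The sample proportion is 49/64 = 0.76562.
SE = √(p̂(1−p̂)/n) = √(0.179443/64) = 0.052951.
For 98% confidence, z* = 2.326.
Margin of error: 2.326 × 0.052951 = 0.12316.
CI: 0.76562 ± 0.12316 = (0.642, 0.889).

(0.642, 0.889)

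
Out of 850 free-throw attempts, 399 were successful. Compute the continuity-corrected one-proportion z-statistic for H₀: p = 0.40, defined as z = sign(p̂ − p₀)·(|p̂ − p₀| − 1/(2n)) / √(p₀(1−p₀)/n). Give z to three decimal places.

z = 4.096

p̂ = 399/850 = 0.46941. p̂ − p₀ = 0.069412.
1/(2n) = 0.000588.
Corrected numerator: |0.069412| − 0.000588 = 0.068824.
Under H₀, SE = √(p₀(1−p₀)/n) = √(0.40·0.60/850) = √0.000282353 = 0.016803.
z = +0.068824/0.016803 = 4.096.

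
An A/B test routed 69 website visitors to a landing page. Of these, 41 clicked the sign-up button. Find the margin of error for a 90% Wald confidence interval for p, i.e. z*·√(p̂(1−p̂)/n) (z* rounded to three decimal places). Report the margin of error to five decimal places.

ME = 0.09724

Sample proportion p̂ = 41/69 = 0.59420.
SE(p̂) = √(0.59420·0.40580/69) = 0.059115.
For 90% confidence, z* = 1.645.
So ME = 0.09724.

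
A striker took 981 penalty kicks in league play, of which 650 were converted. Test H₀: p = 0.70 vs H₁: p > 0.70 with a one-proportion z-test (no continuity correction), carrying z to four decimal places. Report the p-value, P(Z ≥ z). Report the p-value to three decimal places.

With x = 650 successes in n = 981, p̂ = 0.66259.
Null standard error: √(0.70·0.30/981) = √0.000214067 = 0.014631.
z = (p̂ − p₀)/SE = (650/981 − 0.70)/0.014631 ≈ -2.5569.
p-value = P(Z ≥ z) with z = -2.5569 → 0.995.

p-value = 0.995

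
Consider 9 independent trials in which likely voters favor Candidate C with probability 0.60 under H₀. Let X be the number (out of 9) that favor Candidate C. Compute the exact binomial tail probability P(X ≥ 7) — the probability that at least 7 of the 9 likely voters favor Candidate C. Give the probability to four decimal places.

X ~ Binomial(n=9, p=0.60).
P(X ≥ 7) = C(9,7)·0.60^7·0.40^2 + C(9,8)·0.60^8·0.40^1 + C(9,9)·0.60^9·0.40^0.
= 0.161243 + 0.060466 + 0.010078 = 0.2318.

P = 0.2318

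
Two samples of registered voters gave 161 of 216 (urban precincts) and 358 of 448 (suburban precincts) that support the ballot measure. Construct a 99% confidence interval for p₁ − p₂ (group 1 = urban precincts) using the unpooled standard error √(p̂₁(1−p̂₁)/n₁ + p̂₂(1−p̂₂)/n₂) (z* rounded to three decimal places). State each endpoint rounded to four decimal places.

p̂₁ = 161/216 = 0.74537, p̂₂ = 358/448 = 0.79911; p̂₁ − p̂₂ = -0.05374.
Unpooled SE = √(p̂₁(1−p̂₁)/n₁ + p̂₂(1−p̂₂)/n₂) = √(0.000878673 + 0.000358337) = 0.035171.
For 99% confidence, z* = 2.576. Margin of error = 0.09060.
Interval: -0.05374 ± 0.09060 → (-0.1443, 0.0369).

(-0.1443, 0.0369)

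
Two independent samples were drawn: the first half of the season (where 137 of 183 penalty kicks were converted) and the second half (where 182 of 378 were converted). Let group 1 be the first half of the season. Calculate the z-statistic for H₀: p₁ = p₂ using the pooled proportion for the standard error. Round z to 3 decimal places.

z = 5.990

p̂₁ = 137/183 = 0.74863, p̂₂ = 182/378 = 0.48148.
Pooled p̂ = (137+182)/(183+378) = 319/561 = 0.56863.
SE = √[p̂(1−p̂)(1/n₁+1/n₂)] = √[0.56863·0.43137·(1/183+1/378)] ≈ 0.044602.
z = (p̂₁ − p̂₂)/SE = (0.74863 − 0.48148)/0.044602 = 0.26715/0.044602 = 5.990.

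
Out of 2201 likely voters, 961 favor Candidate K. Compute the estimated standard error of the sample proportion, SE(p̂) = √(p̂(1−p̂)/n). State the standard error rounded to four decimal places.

p̂ = 961/2201 = 0.43662.
p̂(1−p̂) = 0.43662·0.56338 = 0.245983.
SE = √(0.245983/2201) = √0.000111760 = 0.0106.

SE = 0.0106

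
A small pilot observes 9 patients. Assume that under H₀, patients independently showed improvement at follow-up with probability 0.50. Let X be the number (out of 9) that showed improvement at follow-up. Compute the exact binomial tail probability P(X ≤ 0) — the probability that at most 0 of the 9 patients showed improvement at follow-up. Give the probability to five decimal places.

P = 0.00195

X ~ Binomial(n=9, p=0.50).
P(X ≤ 0) = C(9,0)·0.50^0·0.50^9.
= 0.001953 = 0.00195.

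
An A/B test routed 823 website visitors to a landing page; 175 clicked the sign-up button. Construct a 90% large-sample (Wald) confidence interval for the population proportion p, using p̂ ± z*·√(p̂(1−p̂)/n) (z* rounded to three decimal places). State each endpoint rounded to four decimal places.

Sample proportion p̂ = 175/823 = 0.21264.
Standard error of p̂: √(0.167422/823) = √0.000203429 = 0.014263.
The 90% critical value is z* = 1.645.
Margin of error: 1.645 × 0.014263 = 0.02346.
CI: 0.21264 ± 0.02346 = (0.1892, 0.2361).

(0.1892, 0.2361)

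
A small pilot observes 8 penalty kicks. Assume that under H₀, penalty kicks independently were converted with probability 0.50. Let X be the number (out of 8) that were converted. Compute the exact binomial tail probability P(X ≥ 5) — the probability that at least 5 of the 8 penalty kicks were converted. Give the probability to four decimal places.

X ~ Binomial(n=8, p=0.50).
P(X ≥ 5) = C(8,5)·0.50^5·0.50^3 + C(8,6)·0.50^6·0.50^2 + C(8,7)·0.50^7·0.50^1 + C(8,8)·0.50^8·0.50^0.
= 0.218750 + 0.109375 + 0.031250 + 0.003906 = 0.3633.

P = 0.3633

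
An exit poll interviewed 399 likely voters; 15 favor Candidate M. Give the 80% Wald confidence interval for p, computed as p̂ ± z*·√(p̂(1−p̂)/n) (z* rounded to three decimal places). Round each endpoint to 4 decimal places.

Sample proportion p̂ = 15/399 = 0.03759.
Standard error of p̂: √(0.036181/399) = √0.000090678 = 0.009523.
For 80% confidence, z* = 1.282.
Margin = 1.282·0.009523 = 0.01221.
Interval: 0.03759 ± 0.01221 → (0.0254, 0.0498).

(0.0254, 0.0498)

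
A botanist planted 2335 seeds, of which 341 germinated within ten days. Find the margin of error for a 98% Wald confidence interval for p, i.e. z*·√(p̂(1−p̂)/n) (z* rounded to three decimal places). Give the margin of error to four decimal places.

With x = 341 successes in n = 2335, p̂ = 0.14604.
Standard error of p̂: √(0.124711/2335) = √0.000053410 = 0.007308.
The 98% critical value is z* = 2.326.
Margin of error = z*·SE = 2.326 × 0.007308 = 0.0170.

ME = 0.0170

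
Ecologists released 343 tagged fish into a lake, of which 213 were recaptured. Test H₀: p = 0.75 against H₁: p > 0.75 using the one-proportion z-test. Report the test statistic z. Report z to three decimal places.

z = -5.518

p̂ = 213/343 = 0.62099.
SE₀ = √(0.75·0.25/343) = 0.023380.
Test statistic: z = -0.12901/0.023380 = -5.518.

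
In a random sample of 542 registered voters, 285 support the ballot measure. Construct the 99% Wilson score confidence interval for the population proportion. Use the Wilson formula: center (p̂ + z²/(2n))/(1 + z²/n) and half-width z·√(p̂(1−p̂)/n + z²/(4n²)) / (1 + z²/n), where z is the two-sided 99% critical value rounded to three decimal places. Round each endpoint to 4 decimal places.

p̂ = 285/542 = 0.52583; z = 2.576, so z² = 6.635776.
1 + z²/n = 1.012243.
Adjusted center: (0.52583 + z²/(2n))/1.012243 = 0.52552.
Radicand: p̂(1−p̂)/n + z²/(4n²) = 0.000460024 + 0.000005647 = 0.000465671.
Half-width = 2.576·√0.000465671/1.012243 = 0.05492.
So the interval runs from 0.4706 to 0.5804.

(0.4706, 0.5804)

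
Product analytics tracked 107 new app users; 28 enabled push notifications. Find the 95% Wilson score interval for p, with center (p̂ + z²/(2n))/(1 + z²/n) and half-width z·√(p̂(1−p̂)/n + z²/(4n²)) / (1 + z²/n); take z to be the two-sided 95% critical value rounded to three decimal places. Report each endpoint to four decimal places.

p̂ = 28/107 = 0.26168; z = 1.960, so z² = 3.841600.
1 + z²/n = 1.035903.
Center = (0.26168 + 0.017951)/1.035903 = 0.26994.
Radicand: p̂(1−p̂)/n + z²/(4n²) = 0.001805651 + 0.000083885 = 0.001889536.
Half-width = 1.960·√0.001889536/1.035903 = 0.08225.
So the interval runs from 0.1877 to 0.3522.

(0.1877, 0.3522)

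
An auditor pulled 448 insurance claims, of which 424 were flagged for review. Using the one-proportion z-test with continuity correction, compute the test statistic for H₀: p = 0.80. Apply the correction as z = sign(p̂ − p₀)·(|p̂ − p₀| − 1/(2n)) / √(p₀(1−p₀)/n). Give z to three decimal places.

z = 7.689

With x = 424 successes in n = 448, p̂ = 0.94643. p̂ − p₀ = 0.146429.
Continuity correction 1/(2n) = 1/896 = 0.001116.
Corrected numerator: |0.146429| − 0.001116 = 0.145313.
SE₀ = √(0.80·0.20/448) = 0.018898.
z = (+)0.145313/0.018898 = 7.689.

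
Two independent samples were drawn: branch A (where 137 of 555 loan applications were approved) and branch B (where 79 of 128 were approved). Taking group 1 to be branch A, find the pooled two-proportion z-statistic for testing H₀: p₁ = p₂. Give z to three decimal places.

z = -8.122

Sample proportions: p̂₁ = 137/555 = 0.24685 and p̂₂ = 79/128 = 0.61719.
Pooled p̂ = (137+79)/(555+128) = 216/683 = 0.31625.
SE = √[p̂(1−p̂)(1/n₁+1/n₂)] = √[0.31625·0.68375·(1/555+1/128)] ≈ 0.045596.
z = (p̂₁ − p̂₂)/SE = (0.24685 − 0.61719)/0.045596 = -0.37034/0.045596 = -8.122.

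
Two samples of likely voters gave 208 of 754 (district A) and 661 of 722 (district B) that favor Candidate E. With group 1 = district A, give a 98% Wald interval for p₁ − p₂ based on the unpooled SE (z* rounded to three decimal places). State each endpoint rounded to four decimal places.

(-0.6845, -0.5948)

p̂₁ = 0.27586, p̂₂ = 0.91551, so the observed difference is -0.63965.
SE = √(0.000264937 + 0.000107132) = √0.000372069 = 0.019289.
z* = 2.326 at the 98% level. Margin of error = 0.04487.
CI: -0.63965 ± 0.04487 = (-0.6845, -0.5948).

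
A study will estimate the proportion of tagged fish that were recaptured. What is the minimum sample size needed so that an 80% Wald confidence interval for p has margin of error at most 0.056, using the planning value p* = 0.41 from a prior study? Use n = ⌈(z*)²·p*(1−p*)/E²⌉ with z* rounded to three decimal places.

For 80% confidence, z* = 1.282.
p*(1−p*) = 0.2419.
(z*)²·p*(1−p*)/E² = 1.643524·0.2419/0.003136 = 126.776.
Rounding up, n = 127.

n = 127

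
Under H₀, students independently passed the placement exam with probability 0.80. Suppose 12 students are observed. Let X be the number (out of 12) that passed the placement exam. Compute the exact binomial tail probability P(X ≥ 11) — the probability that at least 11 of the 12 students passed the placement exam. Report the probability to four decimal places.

P = 0.2749

X is binomial with n = 12 and p = 0.80.
P(X ≥ 11) = C(12,11)·0.80^11·0.20^1 + C(12,12)·0.80^12·0.20^0.
= 0.206158 + 0.068719 = 0.2749.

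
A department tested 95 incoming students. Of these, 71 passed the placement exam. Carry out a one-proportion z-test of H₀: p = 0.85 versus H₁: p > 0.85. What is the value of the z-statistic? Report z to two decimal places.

z = -2.80

The sample proportion is 71/95 = 0.74737.
Under H₀, SE = √(p₀(1−p₀)/n) = √(0.85·0.15/95) = √0.001342105 = 0.036635.
z = (0.74737 − 0.85)/0.036635 = -0.10263/0.036635 = -2.80.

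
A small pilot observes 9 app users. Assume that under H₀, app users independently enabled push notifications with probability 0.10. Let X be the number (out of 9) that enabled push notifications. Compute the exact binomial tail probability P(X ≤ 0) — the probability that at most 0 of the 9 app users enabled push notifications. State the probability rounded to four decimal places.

X is binomial with n = 9 and p = 0.10.
P(X ≤ 0) = C(9,0)·0.10^0·0.90^9.
= 0.387420 = 0.3874.

P = 0.3874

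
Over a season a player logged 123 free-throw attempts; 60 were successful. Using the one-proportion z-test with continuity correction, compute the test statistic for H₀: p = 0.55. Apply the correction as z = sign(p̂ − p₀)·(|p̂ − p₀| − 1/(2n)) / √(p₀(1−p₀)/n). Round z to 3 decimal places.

The sample proportion is 60/123 = 0.48780. p̂ − p₀ = -0.062195.
Continuity correction 1/(2n) = 1/246 = 0.004065.
Corrected numerator: |-0.062195| − 0.004065 = 0.058130.
SE₀ = √(0.55·0.45/123) = 0.044857.
z = (−)0.058130/0.044857 = -1.296.

z = -1.296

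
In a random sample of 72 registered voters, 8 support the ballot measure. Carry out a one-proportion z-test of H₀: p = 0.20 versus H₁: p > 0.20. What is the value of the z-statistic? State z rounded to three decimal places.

z = -1.886

Sample proportion p̂ = 8/72 = 0.11111.
Under H₀, SE = √(p₀(1−p₀)/n) = √(0.20·0.80/72) = √0.002222222 = 0.047140.
z = (0.11111 − 0.20)/0.047140 = -0.08889/0.047140 = -1.886.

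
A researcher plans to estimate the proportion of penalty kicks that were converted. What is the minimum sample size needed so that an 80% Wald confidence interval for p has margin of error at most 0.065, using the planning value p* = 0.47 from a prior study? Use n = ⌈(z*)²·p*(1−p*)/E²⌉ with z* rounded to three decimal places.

The 80% critical value is z* = 1.282.
p*(1−p*) = 0.47·0.53 = 0.2491.
Required n before rounding: 1.643524 × 0.2491 / 0.065² = 96.900.
⌈96.900⌉ = 97.

n = 97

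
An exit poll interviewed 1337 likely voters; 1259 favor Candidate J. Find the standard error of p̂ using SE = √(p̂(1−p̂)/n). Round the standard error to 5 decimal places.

p̂ = 1259/1337 = 0.94166.
p̂(1−p̂) = 0.94166·0.05834 = 0.054936.
Dividing by n and taking the root: √0.000041089 = 0.00641.

SE = 0.00641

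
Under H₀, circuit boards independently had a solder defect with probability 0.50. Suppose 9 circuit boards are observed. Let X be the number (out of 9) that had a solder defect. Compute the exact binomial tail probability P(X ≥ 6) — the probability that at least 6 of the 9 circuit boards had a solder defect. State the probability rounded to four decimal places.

P = 0.2539

X ~ Binomial(n=9, p=0.50).
P(X ≥ 6) = C(9,6)·0.50^6·0.50^3 + C(9,7)·0.50^7·0.50^2 + C(9,8)·0.50^8·0.50^1 + C(9,9)·0.50^9·0.50^0.
= 0.164062 + 0.070312 + 0.017578 + 0.001953 = 0.2539.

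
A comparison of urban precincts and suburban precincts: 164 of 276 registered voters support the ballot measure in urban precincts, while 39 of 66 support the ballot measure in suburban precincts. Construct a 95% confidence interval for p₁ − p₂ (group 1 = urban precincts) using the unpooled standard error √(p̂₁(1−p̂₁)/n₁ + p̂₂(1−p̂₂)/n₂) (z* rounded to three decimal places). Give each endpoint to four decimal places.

(-0.1287, 0.1353)

p̂₁ = 164/276 = 0.59420, p̂₂ = 39/66 = 0.59091; p̂₁ − p̂₂ = 0.00329.
Unpooled SE = √(p̂₁(1−p̂₁)/n₁ + p̂₂(1−p̂₂)/n₂) = √(0.000873644 + 0.003662660) = 0.067352.
The 95% critical value is z* = 1.960. Margin of error = 0.13201.
Interval: 0.00329 ± 0.13201 → (-0.1287, 0.1353).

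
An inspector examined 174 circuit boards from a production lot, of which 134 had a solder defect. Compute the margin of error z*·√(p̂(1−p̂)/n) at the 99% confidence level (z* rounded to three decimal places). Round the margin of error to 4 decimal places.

The sample proportion is 134/174 = 0.77011.
SE(p̂) = √(0.77011·0.22989/174) = 0.031898.
For 99% confidence, z* = 2.576.
Margin of error = z*·SE = 2.576 × 0.031898 = 0.0822.

ME = 0.0822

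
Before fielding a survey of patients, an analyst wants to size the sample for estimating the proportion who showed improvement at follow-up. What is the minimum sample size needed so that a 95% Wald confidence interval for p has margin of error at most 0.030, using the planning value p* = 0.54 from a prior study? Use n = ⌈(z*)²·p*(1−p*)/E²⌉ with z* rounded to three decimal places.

n = 1061

z* = 1.960 at the 95% level.
p*(1−p*) = 0.2484.
(z*)²·p*(1−p*)/E² = 3.841600·0.2484/0.000900 = 1060.282.
⌈1060.282⌉ = 1061.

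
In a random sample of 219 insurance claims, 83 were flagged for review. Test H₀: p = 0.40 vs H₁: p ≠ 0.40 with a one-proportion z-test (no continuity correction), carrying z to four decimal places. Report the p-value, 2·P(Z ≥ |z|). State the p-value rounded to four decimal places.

p-value = 0.5258

Sample proportion p̂ = 83/219 = 0.37900.
Null standard error: √(0.40·0.60/219) = √0.001095890 = 0.033104.
Test statistic (full precision, shown to 4 dp): z = (83/219 − 0.40)/SE₀ ≈ -0.6345.
From the standard normal, 2·P(Z ≥ |z|) = 0.5258.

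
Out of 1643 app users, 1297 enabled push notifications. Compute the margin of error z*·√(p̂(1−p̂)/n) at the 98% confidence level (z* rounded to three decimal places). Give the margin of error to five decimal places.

ME = 0.02340

With x = 1297 successes in n = 1643, p̂ = 0.78941.
Standard error of p̂: √(0.166242/1643) = √0.000101182 = 0.010059.
For 98% confidence, z* = 2.326.
So ME = 0.02340.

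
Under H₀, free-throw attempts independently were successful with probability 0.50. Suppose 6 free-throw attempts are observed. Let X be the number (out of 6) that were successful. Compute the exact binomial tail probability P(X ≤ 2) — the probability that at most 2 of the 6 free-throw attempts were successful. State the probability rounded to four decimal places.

P = 0.3438

X ~ Binomial(n=6, p=0.50).
P(X ≤ 2) = C(6,0)·0.50^0·0.50^6 + C(6,1)·0.50^1·0.50^5 + C(6,2)·0.50^2·0.50^4.
= 0.015625 + 0.093750 + 0.234375 = 0.3438.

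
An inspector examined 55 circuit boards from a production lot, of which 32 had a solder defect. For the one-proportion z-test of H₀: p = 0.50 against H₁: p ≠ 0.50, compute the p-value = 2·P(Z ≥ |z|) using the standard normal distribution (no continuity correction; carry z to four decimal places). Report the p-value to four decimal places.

The sample proportion is 32/55 = 0.58182.
Null standard error: √(0.50·0.50/55) = √0.004545455 = 0.067420.
Test statistic (full precision, shown to 4 dp): z = (32/55 − 0.50)/SE₀ ≈ 1.2136.
From the standard normal, 2·P(Z ≥ |z|) = 0.2249.

p-value = 0.2249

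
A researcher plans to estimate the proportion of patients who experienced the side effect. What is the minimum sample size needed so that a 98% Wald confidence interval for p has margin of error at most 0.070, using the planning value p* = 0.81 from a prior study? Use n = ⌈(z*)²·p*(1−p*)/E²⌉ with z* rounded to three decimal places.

n = 170

z* = 2.326 at the 98% level.
p*(1−p*) = 0.81·0.19 = 0.1539.
Required n before rounding: 5.410276 × 0.1539 / 0.070² = 169.927.
⌈169.927⌉ = 170.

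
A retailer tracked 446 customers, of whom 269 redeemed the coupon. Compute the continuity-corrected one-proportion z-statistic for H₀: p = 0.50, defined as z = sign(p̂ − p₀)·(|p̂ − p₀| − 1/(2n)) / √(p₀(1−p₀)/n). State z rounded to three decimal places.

The sample proportion is 269/446 = 0.60314. p̂ − p₀ = 0.103139.
1/(2n) = 0.001121.
Corrected numerator: |0.103139| − 0.001121 = 0.102018.
Under H₀, SE = √(p₀(1−p₀)/n) = √(0.50·0.50/446) = √0.000560538 = 0.023676.
z = +0.102018/0.023676 = 4.309.

z = 4.309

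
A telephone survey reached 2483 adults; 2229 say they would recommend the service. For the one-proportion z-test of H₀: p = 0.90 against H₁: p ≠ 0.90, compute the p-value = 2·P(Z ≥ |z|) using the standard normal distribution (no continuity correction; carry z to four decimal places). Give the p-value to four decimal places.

p-value = 0.7030

Sample proportion p̂ = 2229/2483 = 0.89770.
Under H₀, SE = √(p₀(1−p₀)/n) = √(0.90·0.10/2483) = √0.000036246 = 0.006021.
Test statistic (full precision, shown to 4 dp): z = (2229/2483 − 0.90)/SE₀ ≈ -0.3813.
p-value = 2·P(Z ≥ |z|) with z = -0.3813 → 0.7030.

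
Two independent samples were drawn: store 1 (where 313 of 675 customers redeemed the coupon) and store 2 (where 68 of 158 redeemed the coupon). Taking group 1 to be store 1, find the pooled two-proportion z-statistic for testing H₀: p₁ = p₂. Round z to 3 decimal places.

Sample proportions: p̂₁ = 313/675 = 0.46370 and p̂₂ = 68/158 = 0.43038.
Pooled p̂ = (313+68)/(675+158) = 381/833 = 0.45738.
Pooled SE = √[0.2481838·0.00781060] ≈ 0.044028.
z = (p̂₁ − p̂₂)/SE = (0.46370 − 0.43038)/0.044028 = 0.03332/0.044028 = 0.757.

z = 0.757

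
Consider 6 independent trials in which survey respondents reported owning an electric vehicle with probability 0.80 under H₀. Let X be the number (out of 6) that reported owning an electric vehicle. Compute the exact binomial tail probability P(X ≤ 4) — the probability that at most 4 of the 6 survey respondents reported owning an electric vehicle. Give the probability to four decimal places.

X is binomial with n = 6 and p = 0.80.
P(X ≤ 4) = Σ_{j=0}^{4} C(6,j)·0.80^j·0.20^{6−j}.
= 0.000064 + 0.001536 + 0.015360 + 0.081920 + 0.245760 = 0.3446.

P = 0.3446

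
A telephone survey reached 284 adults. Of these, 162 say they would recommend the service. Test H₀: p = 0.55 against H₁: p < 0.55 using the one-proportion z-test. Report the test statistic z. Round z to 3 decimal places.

p̂ = 162/284 = 0.57042.
Null standard error: √(0.55·0.45/284) = √0.000871479 = 0.029521.
z = (0.57042 − 0.55)/0.029521 = 0.02042/0.029521 = 0.692.

z = 0.692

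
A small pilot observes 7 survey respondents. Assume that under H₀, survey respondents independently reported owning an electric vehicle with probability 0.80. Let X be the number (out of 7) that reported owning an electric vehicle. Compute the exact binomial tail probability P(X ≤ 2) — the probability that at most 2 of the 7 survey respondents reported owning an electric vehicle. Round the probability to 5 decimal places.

X ~ Binomial(n=7, p=0.80).
P(X ≤ 2) = C(7,0)·0.80^0·0.20^7 + C(7,1)·0.80^1·0.20^6 + C(7,2)·0.80^2·0.20^5.
= 0.000013 + 0.000358 + 0.004301 = 0.00467.

P = 0.00467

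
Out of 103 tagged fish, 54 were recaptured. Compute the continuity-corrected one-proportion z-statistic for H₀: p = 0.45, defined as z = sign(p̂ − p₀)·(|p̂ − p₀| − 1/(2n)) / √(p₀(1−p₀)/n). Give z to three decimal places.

p̂ = 54/103 = 0.52427. p̂ − p₀ = 0.074272.
1/(2n) = 0.004854.
Corrected numerator: |0.074272| − 0.004854 = 0.069418.
Null standard error: √(0.45·0.55/103) = √0.002402913 = 0.049020.
z = +0.069418/0.049020 = 1.416.

z = 1.416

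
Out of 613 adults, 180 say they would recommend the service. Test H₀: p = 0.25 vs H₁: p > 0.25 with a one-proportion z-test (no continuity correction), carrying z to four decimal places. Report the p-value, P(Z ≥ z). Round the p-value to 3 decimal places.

p-value = 0.006

Sample proportion p̂ = 180/613 = 0.29364.
Null standard error: √(0.25·0.75/613) = √0.000305873 = 0.017489.
Test statistic (full precision, shown to 4 dp): z = (180/613 − 0.25)/SE₀ ≈ 2.4951.
From the standard normal, P(Z ≥ z) = 0.006.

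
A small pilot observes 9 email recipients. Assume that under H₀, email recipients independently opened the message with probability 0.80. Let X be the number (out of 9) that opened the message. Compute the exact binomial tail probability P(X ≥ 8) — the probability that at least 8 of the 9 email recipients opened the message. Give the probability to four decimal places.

X ~ Binomial(n=9, p=0.80).
P(X ≥ 8) = C(9,8)·0.80^8·0.20^1 + C(9,9)·0.80^9·0.20^0.
= 0.301990 + 0.134218 = 0.4362.

P = 0.4362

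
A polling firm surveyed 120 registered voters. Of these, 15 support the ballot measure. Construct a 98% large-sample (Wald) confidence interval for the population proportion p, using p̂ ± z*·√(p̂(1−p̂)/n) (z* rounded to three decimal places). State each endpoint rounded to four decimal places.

With x = 15 successes in n = 120, p̂ = 0.12500.
SE = √(p̂(1−p̂)/n) = √(0.109375/120) = 0.030190.
For 98% confidence, z* = 2.326.
Margin = 2.326·0.030190 = 0.07022.
CI: 0.12500 ± 0.07022 = (0.0548, 0.1952).

(0.0548, 0.1952)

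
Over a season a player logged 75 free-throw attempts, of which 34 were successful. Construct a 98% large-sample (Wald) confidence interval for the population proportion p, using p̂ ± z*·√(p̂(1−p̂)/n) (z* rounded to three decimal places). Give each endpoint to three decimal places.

(0.320, 0.587)

With x = 34 successes in n = 75, p̂ = 0.45333.
SE = √(p̂(1−p̂)/n) = √(0.247822/75) = 0.057483.
The 98% critical value is z* = 2.326.
Margin = 2.326·0.057483 = 0.13371.
So the interval runs from 0.320 to 0.587.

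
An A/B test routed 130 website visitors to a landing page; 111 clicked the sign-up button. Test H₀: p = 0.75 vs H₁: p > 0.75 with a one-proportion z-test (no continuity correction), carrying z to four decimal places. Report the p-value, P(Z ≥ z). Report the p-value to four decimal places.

The sample proportion is 111/130 = 0.85385.
SE₀ = √(0.75·0.25/130) = 0.037978.
Test statistic (full precision, shown to 4 dp): z = (111/130 − 0.75)/SE₀ ≈ 2.7344.
From the standard normal, P(Z ≥ z) = 0.0031.

p-value = 0.0031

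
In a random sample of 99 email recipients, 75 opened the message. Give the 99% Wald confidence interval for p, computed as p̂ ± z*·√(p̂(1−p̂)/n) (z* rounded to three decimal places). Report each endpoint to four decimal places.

With x = 75 successes in n = 99, p̂ = 0.75758.
SE(p̂) = √(0.75758·0.24242/99) = 0.043071.
For 99% confidence, z* = 2.576.
Margin = 2.576·0.043071 = 0.11095.
Interval: 0.75758 ± 0.11095 → (0.6466, 0.8685).

(0.6466, 0.8685)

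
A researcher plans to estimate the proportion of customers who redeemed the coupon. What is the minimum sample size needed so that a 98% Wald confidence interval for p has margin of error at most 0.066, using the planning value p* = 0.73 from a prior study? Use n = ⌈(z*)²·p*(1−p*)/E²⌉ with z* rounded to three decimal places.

n = 245

For 98% confidence, z* = 2.326.
p*(1−p*) = 0.73·0.27 = 0.1971.
Required n before rounding: 5.410276 × 0.1971 / 0.066² = 244.804.
⌈244.804⌉ = 245.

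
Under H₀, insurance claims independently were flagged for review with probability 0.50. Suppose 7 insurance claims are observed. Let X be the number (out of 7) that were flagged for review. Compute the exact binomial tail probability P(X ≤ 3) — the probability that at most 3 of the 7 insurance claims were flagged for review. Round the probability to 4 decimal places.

P = 0.5000

X ~ Binomial(n=7, p=0.50).
P(X ≤ 3) = C(7,0)·0.50^0·0.50^7 + C(7,1)·0.50^1·0.50^6 + C(7,2)·0.50^2·0.50^5 + C(7,3)·0.50^3·0.50^4.
= 0.007812 + 0.054688 + 0.164062 + 0.273438 = 0.5000.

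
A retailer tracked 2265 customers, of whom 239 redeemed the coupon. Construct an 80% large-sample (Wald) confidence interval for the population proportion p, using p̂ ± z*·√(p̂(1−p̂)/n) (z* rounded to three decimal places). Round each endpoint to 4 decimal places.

With x = 239 successes in n = 2265, p̂ = 0.10552.
SE = √(p̂(1−p̂)/n) = √(0.094385/2265) = 0.006455.
z* = 1.282 at the 80% level.
Margin = 1.282·0.006455 = 0.00828.
So the interval runs from 0.0972 to 0.1138.

(0.0972, 0.1138)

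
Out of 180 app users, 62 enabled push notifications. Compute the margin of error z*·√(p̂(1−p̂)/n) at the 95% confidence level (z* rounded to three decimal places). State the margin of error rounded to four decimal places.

ME = 0.0694

p̂ = 62/180 = 0.34444.
SE(p̂) = √(0.34444·0.65556/180) = 0.035418.
The 95% critical value is z* = 1.960.
Margin of error = z*·SE = 1.960 × 0.035418 = 0.0694.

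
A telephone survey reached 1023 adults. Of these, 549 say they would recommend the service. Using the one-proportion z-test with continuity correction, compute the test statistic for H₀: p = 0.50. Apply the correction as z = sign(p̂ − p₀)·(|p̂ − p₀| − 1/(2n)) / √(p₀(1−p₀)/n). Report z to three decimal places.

Sample proportion p̂ = 549/1023 = 0.53666. p̂ − p₀ = 0.036657.
Continuity correction 1/(2n) = 1/2046 = 0.000489.
Corrected numerator: |0.036657| − 0.000489 = 0.036168.
Under H₀, SE = √(p₀(1−p₀)/n) = √(0.50·0.50/1023) = √0.000244379 = 0.015633.
z = (+)0.036168/0.015633 = 2.314.

z = 2.314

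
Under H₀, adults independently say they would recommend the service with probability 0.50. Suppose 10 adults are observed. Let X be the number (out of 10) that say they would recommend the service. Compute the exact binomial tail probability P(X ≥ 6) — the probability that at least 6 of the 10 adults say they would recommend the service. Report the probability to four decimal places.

P = 0.3770

X is binomial with n = 10 and p = 0.50.
P(X ≥ 6) = Σ_{j=6}^{10} C(10,j)·0.50^j·0.50^{10−j}.
= 0.205078 + 0.117188 + 0.043945 + 0.009766 + 0.000977 = 0.3770.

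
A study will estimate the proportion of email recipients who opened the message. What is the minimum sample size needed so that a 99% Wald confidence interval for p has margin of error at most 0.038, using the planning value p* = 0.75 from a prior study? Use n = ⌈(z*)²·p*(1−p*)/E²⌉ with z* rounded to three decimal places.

n = 862

For 99% confidence, z* = 2.576.
p*(1−p*) = 0.1875.
(z*)²·p*(1−p*)/E² = 6.635776·0.1875/0.001444 = 861.640.
⌈861.640⌉ = 862.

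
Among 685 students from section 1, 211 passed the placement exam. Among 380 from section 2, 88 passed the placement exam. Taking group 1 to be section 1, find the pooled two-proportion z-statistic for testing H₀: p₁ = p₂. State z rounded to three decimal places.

z = 2.660

p̂₁ = 211/685 = 0.30803, p̂₂ = 88/380 = 0.23158.
Pooling: p̂ = 299/1065 = 0.28075.
Pooled SE = √[0.2019300·0.00409143] ≈ 0.028743.
z = 0.07645/0.028743 = 2.660.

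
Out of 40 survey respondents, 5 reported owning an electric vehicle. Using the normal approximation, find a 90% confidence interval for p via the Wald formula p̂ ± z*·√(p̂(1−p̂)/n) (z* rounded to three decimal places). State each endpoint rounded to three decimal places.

(0.039, 0.211)

The sample proportion is 5/40 = 0.12500.
Standard error of p̂: √(0.109375/40) = √0.002734375 = 0.052291.
For 90% confidence, z* = 1.645.
Margin = 1.645·0.052291 = 0.08602.
So the interval runs from 0.039 to 0.211.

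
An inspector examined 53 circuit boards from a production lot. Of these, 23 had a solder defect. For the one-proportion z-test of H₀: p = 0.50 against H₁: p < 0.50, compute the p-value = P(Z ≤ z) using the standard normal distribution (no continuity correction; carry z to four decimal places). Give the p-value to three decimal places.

p̂ = 23/53 = 0.43396.
Under H₀, SE = √(p₀(1−p₀)/n) = √(0.50·0.50/53) = √0.004716981 = 0.068680.
z = (p̂ − p₀)/SE = (23/53 − 0.50)/0.068680 ≈ -0.9615.
p-value = P(Z ≤ z) with z = -0.9615 → 0.168.

p-value = 0.168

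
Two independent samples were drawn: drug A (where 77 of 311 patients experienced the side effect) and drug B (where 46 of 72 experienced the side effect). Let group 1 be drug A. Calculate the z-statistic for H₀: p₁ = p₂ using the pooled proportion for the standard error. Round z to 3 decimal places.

z = -6.408

Sample proportions: p̂₁ = 77/311 = 0.24759 and p̂₂ = 46/72 = 0.63889.
Pooled p̂ = (77+46)/(311+72) = 123/383 = 0.32115.
SE = √[p̂(1−p̂)(1/n₁+1/n₂)] = √[0.32115·0.67885·(1/311+1/72)] ≈ 0.061065.
z = (p̂₁ − p̂₂)/SE = (0.24759 − 0.63889)/0.061065 = -0.39130/0.061065 = -6.408.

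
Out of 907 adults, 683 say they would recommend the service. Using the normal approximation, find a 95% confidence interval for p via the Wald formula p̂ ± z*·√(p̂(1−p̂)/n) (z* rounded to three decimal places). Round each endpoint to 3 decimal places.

With x = 683 successes in n = 907, p̂ = 0.75303.
SE(p̂) = √(0.75303·0.24697/907) = 0.014319.
For 95% confidence, z* = 1.960.
Margin of error: 1.960 × 0.014319 = 0.02807.
So the interval runs from 0.725 to 0.781.

(0.725, 0.781)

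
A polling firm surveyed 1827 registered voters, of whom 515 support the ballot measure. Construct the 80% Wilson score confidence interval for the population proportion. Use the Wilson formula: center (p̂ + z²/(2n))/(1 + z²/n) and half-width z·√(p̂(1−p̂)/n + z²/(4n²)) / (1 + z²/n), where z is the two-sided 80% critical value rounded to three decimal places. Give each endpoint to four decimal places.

(0.2686, 0.2956)

p̂ = 515/1827 = 0.28188; z = 1.282, so z² = 1.643524.
1 + z²/n = 1.000900.
Center = (0.28188 + 0.000450)/1.000900 = 0.28208.
Radicand: p̂(1−p̂)/n + z²/(4n²) = 0.000110796 + 0.000000123 = 0.000110919.
Half-width = 1.282·√0.000110919/1.000900 = 0.01349.
Interval: 0.28208 ± 0.01349 → (0.2686, 0.2956).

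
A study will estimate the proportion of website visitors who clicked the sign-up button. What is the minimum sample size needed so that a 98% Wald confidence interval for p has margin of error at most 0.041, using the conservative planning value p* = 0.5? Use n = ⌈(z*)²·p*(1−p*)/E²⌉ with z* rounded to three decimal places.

The 98% critical value is z* = 2.326.
p*(1−p*) = 0.2500.
Required n before rounding: 5.410276 × 0.2500 / 0.041² = 804.622.
Rounding up, n = 805.

n = 805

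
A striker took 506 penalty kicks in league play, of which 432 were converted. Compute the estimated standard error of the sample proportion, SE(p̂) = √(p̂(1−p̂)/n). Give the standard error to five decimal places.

With x = 432 successes in n = 506, p̂ = 0.85375.
p̂(1−p̂) = 0.124861.
Dividing by n and taking the root: √0.000246761 = 0.01571.

SE = 0.01571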